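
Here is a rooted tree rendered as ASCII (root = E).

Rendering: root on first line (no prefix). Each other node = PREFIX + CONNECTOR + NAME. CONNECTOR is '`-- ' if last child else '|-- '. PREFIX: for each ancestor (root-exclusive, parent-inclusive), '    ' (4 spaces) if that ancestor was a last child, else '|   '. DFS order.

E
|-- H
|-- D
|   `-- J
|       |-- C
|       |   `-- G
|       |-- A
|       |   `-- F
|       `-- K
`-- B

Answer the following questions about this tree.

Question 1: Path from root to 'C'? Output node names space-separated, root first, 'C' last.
Walk down from root: E -> D -> J -> C

Answer: E D J C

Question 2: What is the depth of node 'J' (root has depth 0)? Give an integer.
Path from root to J: E -> D -> J
Depth = number of edges = 2

Answer: 2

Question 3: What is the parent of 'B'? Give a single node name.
Scan adjacency: B appears as child of E

Answer: E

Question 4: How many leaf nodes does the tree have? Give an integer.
Answer: 5

Derivation:
Leaves (nodes with no children): B, F, G, H, K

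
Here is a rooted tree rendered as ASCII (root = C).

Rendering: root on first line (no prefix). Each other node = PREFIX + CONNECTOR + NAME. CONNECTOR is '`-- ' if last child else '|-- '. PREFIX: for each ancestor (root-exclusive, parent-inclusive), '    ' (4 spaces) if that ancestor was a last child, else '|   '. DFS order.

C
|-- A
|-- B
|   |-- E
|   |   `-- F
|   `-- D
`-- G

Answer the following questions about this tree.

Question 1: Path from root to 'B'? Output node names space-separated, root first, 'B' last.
Answer: C B

Derivation:
Walk down from root: C -> B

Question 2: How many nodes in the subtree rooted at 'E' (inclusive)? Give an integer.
Answer: 2

Derivation:
Subtree rooted at E contains: E, F
Count = 2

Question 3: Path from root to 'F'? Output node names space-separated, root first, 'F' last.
Walk down from root: C -> B -> E -> F

Answer: C B E F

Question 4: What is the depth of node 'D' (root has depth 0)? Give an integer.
Answer: 2

Derivation:
Path from root to D: C -> B -> D
Depth = number of edges = 2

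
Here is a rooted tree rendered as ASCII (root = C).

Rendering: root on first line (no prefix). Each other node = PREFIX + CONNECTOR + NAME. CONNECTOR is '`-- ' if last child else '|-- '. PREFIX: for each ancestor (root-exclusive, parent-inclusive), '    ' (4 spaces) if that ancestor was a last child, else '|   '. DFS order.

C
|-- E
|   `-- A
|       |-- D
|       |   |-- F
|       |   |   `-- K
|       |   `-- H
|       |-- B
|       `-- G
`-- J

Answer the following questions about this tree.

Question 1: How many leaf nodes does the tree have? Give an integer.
Answer: 5

Derivation:
Leaves (nodes with no children): B, G, H, J, K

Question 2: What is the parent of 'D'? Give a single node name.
Answer: A

Derivation:
Scan adjacency: D appears as child of A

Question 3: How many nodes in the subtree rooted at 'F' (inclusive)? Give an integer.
Answer: 2

Derivation:
Subtree rooted at F contains: F, K
Count = 2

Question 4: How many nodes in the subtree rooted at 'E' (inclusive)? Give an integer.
Answer: 8

Derivation:
Subtree rooted at E contains: A, B, D, E, F, G, H, K
Count = 8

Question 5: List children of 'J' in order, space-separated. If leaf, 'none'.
Answer: none

Derivation:
Node J's children (from adjacency): (leaf)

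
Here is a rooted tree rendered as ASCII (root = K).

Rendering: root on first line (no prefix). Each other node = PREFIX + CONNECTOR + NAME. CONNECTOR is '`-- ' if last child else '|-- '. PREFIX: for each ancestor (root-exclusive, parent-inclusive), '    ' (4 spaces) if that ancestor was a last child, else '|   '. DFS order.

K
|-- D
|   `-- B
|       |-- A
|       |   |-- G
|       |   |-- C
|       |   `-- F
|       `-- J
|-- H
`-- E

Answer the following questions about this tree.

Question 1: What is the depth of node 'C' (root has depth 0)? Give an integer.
Answer: 4

Derivation:
Path from root to C: K -> D -> B -> A -> C
Depth = number of edges = 4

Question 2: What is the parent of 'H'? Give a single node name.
Scan adjacency: H appears as child of K

Answer: K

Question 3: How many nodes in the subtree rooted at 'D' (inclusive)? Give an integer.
Subtree rooted at D contains: A, B, C, D, F, G, J
Count = 7

Answer: 7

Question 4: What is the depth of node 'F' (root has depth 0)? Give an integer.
Answer: 4

Derivation:
Path from root to F: K -> D -> B -> A -> F
Depth = number of edges = 4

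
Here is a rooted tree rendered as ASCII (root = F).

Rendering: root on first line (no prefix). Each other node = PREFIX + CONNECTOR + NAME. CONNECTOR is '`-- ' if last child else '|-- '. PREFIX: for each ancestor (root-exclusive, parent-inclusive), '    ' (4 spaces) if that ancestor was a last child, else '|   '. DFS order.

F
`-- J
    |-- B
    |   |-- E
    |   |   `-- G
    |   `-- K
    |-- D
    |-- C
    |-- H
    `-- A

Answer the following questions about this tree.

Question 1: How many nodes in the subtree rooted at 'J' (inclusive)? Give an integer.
Subtree rooted at J contains: A, B, C, D, E, G, H, J, K
Count = 9

Answer: 9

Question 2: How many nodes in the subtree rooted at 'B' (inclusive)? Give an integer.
Answer: 4

Derivation:
Subtree rooted at B contains: B, E, G, K
Count = 4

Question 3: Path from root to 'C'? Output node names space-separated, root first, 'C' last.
Answer: F J C

Derivation:
Walk down from root: F -> J -> C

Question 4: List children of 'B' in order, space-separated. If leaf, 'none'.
Answer: E K

Derivation:
Node B's children (from adjacency): E, K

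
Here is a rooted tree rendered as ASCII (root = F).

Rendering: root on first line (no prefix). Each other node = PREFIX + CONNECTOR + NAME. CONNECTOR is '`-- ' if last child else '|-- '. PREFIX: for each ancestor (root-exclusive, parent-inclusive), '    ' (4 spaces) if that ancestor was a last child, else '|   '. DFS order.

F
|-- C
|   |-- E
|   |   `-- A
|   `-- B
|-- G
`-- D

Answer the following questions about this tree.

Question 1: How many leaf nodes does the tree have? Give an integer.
Leaves (nodes with no children): A, B, D, G

Answer: 4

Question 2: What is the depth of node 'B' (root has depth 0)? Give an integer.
Path from root to B: F -> C -> B
Depth = number of edges = 2

Answer: 2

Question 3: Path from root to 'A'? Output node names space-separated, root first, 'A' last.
Answer: F C E A

Derivation:
Walk down from root: F -> C -> E -> A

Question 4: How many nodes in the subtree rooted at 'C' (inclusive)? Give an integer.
Subtree rooted at C contains: A, B, C, E
Count = 4

Answer: 4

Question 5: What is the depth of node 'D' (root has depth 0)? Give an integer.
Path from root to D: F -> D
Depth = number of edges = 1

Answer: 1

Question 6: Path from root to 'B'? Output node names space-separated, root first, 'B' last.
Walk down from root: F -> C -> B

Answer: F C B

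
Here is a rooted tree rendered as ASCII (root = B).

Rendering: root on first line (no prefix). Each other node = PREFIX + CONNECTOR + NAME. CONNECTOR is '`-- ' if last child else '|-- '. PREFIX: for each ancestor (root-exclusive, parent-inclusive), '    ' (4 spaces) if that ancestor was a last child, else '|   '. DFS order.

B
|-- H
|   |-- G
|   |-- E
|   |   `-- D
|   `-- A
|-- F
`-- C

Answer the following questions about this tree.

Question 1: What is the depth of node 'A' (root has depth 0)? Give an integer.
Path from root to A: B -> H -> A
Depth = number of edges = 2

Answer: 2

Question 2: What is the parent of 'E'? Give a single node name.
Scan adjacency: E appears as child of H

Answer: H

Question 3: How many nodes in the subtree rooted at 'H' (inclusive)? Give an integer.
Subtree rooted at H contains: A, D, E, G, H
Count = 5

Answer: 5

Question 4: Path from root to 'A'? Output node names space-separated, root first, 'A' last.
Walk down from root: B -> H -> A

Answer: B H A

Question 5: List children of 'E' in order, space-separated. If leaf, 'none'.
Node E's children (from adjacency): D

Answer: D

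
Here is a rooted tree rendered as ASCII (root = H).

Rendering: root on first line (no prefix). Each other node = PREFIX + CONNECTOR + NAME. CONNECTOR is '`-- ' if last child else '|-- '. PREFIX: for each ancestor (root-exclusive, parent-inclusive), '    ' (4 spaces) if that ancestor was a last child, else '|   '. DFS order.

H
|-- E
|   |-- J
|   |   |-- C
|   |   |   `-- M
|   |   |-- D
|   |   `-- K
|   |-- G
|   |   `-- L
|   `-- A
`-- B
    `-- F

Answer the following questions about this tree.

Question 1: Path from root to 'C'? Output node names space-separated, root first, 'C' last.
Answer: H E J C

Derivation:
Walk down from root: H -> E -> J -> C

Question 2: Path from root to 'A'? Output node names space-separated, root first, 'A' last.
Walk down from root: H -> E -> A

Answer: H E A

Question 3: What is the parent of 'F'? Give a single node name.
Scan adjacency: F appears as child of B

Answer: B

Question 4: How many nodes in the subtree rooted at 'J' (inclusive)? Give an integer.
Subtree rooted at J contains: C, D, J, K, M
Count = 5

Answer: 5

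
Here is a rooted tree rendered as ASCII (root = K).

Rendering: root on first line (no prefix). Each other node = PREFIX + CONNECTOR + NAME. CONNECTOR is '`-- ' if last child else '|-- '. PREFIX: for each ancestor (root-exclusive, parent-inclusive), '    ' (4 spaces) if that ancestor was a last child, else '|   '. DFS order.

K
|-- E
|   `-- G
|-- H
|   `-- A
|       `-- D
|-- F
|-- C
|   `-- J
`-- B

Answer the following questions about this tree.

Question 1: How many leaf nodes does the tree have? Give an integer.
Answer: 5

Derivation:
Leaves (nodes with no children): B, D, F, G, J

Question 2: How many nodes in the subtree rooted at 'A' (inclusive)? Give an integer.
Answer: 2

Derivation:
Subtree rooted at A contains: A, D
Count = 2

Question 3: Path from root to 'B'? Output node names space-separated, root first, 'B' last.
Walk down from root: K -> B

Answer: K B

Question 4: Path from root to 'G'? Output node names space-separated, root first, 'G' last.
Answer: K E G

Derivation:
Walk down from root: K -> E -> G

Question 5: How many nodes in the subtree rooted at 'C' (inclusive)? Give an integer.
Subtree rooted at C contains: C, J
Count = 2

Answer: 2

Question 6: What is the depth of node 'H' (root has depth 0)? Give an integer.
Answer: 1

Derivation:
Path from root to H: K -> H
Depth = number of edges = 1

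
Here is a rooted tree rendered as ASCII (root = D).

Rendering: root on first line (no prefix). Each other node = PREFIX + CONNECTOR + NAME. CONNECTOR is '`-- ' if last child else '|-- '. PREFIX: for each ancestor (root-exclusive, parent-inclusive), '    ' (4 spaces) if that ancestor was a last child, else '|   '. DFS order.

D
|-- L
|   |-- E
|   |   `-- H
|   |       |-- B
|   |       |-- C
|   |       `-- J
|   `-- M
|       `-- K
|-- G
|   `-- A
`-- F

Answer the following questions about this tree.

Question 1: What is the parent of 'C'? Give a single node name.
Scan adjacency: C appears as child of H

Answer: H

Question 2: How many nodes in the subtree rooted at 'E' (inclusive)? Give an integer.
Subtree rooted at E contains: B, C, E, H, J
Count = 5

Answer: 5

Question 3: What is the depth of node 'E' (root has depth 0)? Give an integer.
Answer: 2

Derivation:
Path from root to E: D -> L -> E
Depth = number of edges = 2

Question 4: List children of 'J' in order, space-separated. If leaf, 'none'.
Answer: none

Derivation:
Node J's children (from adjacency): (leaf)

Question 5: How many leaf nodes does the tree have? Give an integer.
Answer: 6

Derivation:
Leaves (nodes with no children): A, B, C, F, J, K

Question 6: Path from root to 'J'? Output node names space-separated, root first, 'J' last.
Walk down from root: D -> L -> E -> H -> J

Answer: D L E H J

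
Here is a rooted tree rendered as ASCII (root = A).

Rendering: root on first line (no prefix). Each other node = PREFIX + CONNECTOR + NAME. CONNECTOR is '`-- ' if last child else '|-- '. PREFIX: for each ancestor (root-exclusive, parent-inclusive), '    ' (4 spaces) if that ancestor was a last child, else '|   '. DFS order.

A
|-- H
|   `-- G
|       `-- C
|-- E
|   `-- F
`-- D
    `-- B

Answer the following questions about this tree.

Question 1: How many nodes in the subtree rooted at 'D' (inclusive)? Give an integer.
Answer: 2

Derivation:
Subtree rooted at D contains: B, D
Count = 2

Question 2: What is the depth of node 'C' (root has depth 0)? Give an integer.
Answer: 3

Derivation:
Path from root to C: A -> H -> G -> C
Depth = number of edges = 3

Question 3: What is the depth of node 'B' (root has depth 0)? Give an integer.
Path from root to B: A -> D -> B
Depth = number of edges = 2

Answer: 2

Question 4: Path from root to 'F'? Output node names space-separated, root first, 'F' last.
Walk down from root: A -> E -> F

Answer: A E F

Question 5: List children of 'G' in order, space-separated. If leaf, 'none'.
Answer: C

Derivation:
Node G's children (from adjacency): C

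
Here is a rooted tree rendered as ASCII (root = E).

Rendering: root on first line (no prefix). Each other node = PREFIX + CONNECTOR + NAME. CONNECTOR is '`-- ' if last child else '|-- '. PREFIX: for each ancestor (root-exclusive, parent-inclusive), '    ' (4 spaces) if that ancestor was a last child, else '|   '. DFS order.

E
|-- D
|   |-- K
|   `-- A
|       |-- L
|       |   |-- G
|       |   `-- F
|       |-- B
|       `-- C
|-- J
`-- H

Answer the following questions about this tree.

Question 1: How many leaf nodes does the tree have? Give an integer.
Leaves (nodes with no children): B, C, F, G, H, J, K

Answer: 7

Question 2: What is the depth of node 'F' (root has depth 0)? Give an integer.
Path from root to F: E -> D -> A -> L -> F
Depth = number of edges = 4

Answer: 4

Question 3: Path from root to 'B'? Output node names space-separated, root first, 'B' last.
Walk down from root: E -> D -> A -> B

Answer: E D A B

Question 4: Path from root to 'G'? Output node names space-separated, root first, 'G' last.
Answer: E D A L G

Derivation:
Walk down from root: E -> D -> A -> L -> G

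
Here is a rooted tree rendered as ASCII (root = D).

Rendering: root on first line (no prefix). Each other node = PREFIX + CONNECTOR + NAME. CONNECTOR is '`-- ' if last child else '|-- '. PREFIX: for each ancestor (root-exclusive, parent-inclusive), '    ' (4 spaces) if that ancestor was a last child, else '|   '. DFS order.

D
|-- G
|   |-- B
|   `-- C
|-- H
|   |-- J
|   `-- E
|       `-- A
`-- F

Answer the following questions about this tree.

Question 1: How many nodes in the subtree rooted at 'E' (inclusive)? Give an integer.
Answer: 2

Derivation:
Subtree rooted at E contains: A, E
Count = 2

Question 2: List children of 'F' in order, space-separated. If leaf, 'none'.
Answer: none

Derivation:
Node F's children (from adjacency): (leaf)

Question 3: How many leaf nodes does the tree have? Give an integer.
Leaves (nodes with no children): A, B, C, F, J

Answer: 5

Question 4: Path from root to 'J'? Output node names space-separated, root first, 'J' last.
Walk down from root: D -> H -> J

Answer: D H J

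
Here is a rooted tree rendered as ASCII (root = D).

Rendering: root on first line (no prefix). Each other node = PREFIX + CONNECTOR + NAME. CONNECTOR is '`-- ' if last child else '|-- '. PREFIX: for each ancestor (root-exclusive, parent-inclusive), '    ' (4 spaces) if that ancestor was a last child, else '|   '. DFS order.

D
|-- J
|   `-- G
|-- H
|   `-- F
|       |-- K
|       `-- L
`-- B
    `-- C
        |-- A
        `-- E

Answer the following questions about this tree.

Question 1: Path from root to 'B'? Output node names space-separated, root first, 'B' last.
Walk down from root: D -> B

Answer: D B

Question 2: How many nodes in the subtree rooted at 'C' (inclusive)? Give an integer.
Subtree rooted at C contains: A, C, E
Count = 3

Answer: 3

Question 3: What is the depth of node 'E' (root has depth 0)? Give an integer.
Path from root to E: D -> B -> C -> E
Depth = number of edges = 3

Answer: 3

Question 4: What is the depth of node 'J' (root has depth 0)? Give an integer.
Answer: 1

Derivation:
Path from root to J: D -> J
Depth = number of edges = 1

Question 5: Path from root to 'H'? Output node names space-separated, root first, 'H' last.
Answer: D H

Derivation:
Walk down from root: D -> H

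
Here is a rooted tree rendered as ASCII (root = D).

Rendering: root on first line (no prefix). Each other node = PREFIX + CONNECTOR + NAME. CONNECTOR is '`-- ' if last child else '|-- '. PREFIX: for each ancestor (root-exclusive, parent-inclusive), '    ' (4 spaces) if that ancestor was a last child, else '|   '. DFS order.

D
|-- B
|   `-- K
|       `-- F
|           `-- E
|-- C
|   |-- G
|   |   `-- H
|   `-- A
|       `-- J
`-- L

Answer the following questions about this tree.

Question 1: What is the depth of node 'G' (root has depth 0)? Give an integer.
Answer: 2

Derivation:
Path from root to G: D -> C -> G
Depth = number of edges = 2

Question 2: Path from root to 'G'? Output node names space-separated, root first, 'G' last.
Answer: D C G

Derivation:
Walk down from root: D -> C -> G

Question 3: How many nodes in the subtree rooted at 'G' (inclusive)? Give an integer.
Answer: 2

Derivation:
Subtree rooted at G contains: G, H
Count = 2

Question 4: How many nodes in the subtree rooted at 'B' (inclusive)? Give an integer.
Answer: 4

Derivation:
Subtree rooted at B contains: B, E, F, K
Count = 4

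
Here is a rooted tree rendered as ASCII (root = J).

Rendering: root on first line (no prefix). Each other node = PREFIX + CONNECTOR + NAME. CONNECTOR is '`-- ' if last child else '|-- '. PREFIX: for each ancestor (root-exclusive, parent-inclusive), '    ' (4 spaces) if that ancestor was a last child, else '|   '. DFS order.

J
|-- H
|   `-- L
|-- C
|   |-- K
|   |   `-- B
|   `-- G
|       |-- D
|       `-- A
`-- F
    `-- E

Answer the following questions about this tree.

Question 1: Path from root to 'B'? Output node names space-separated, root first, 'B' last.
Answer: J C K B

Derivation:
Walk down from root: J -> C -> K -> B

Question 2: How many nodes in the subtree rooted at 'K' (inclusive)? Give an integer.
Answer: 2

Derivation:
Subtree rooted at K contains: B, K
Count = 2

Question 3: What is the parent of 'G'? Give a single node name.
Answer: C

Derivation:
Scan adjacency: G appears as child of C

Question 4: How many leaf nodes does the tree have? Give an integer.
Answer: 5

Derivation:
Leaves (nodes with no children): A, B, D, E, L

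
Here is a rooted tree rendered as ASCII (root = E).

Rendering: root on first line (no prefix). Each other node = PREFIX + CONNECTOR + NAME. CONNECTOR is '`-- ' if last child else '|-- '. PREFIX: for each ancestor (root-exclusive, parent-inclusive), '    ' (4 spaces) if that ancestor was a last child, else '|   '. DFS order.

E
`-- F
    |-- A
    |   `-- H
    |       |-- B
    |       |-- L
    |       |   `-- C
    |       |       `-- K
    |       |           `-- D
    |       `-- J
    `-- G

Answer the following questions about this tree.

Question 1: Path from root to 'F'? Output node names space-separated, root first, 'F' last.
Walk down from root: E -> F

Answer: E F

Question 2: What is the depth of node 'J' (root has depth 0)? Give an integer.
Path from root to J: E -> F -> A -> H -> J
Depth = number of edges = 4

Answer: 4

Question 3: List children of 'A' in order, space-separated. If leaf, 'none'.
Node A's children (from adjacency): H

Answer: H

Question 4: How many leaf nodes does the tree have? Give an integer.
Answer: 4

Derivation:
Leaves (nodes with no children): B, D, G, J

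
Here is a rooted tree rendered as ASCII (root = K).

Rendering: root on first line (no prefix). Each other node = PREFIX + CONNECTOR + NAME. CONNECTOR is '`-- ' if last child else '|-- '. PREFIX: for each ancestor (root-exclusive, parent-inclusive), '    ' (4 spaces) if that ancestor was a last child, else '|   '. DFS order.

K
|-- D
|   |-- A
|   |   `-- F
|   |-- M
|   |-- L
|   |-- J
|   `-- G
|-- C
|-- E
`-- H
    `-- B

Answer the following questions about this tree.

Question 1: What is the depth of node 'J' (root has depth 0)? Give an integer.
Path from root to J: K -> D -> J
Depth = number of edges = 2

Answer: 2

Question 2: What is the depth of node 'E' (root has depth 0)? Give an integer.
Path from root to E: K -> E
Depth = number of edges = 1

Answer: 1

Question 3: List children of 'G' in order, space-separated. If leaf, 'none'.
Node G's children (from adjacency): (leaf)

Answer: none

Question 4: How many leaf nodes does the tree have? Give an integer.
Leaves (nodes with no children): B, C, E, F, G, J, L, M

Answer: 8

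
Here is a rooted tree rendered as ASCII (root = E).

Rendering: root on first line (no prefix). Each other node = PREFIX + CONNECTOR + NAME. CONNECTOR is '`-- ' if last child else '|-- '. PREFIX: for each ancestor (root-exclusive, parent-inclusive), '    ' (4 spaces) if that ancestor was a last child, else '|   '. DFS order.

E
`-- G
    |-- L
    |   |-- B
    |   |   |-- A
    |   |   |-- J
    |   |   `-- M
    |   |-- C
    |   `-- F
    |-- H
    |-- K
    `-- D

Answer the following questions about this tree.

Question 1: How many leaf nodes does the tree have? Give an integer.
Leaves (nodes with no children): A, C, D, F, H, J, K, M

Answer: 8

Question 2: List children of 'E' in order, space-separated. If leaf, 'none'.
Answer: G

Derivation:
Node E's children (from adjacency): G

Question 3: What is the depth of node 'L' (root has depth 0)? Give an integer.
Answer: 2

Derivation:
Path from root to L: E -> G -> L
Depth = number of edges = 2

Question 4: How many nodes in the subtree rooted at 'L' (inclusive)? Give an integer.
Subtree rooted at L contains: A, B, C, F, J, L, M
Count = 7

Answer: 7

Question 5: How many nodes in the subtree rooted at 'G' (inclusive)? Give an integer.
Answer: 11

Derivation:
Subtree rooted at G contains: A, B, C, D, F, G, H, J, K, L, M
Count = 11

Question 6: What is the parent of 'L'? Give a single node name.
Scan adjacency: L appears as child of G

Answer: G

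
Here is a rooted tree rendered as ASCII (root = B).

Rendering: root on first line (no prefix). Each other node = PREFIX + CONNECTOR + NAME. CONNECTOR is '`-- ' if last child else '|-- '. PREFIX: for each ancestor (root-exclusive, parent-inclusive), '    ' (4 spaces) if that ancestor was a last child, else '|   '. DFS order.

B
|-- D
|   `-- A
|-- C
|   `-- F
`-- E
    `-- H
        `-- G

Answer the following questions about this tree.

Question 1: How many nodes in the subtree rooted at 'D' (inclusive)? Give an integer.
Answer: 2

Derivation:
Subtree rooted at D contains: A, D
Count = 2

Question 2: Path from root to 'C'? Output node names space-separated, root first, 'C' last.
Answer: B C

Derivation:
Walk down from root: B -> C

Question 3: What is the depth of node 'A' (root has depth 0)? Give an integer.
Answer: 2

Derivation:
Path from root to A: B -> D -> A
Depth = number of edges = 2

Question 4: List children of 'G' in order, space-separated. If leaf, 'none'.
Node G's children (from adjacency): (leaf)

Answer: none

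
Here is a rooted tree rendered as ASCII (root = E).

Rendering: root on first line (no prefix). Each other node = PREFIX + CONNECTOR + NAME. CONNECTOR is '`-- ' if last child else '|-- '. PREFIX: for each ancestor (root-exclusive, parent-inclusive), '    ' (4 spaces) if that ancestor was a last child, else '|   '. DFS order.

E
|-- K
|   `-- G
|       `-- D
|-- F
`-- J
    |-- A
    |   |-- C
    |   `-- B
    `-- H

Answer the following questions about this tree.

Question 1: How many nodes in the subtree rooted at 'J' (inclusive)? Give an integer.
Subtree rooted at J contains: A, B, C, H, J
Count = 5

Answer: 5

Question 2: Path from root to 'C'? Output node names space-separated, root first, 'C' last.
Answer: E J A C

Derivation:
Walk down from root: E -> J -> A -> C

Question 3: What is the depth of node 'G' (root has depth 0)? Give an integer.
Answer: 2

Derivation:
Path from root to G: E -> K -> G
Depth = number of edges = 2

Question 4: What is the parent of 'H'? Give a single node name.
Scan adjacency: H appears as child of J

Answer: J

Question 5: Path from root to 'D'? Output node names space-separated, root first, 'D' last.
Answer: E K G D

Derivation:
Walk down from root: E -> K -> G -> D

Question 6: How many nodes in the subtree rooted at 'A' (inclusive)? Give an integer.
Answer: 3

Derivation:
Subtree rooted at A contains: A, B, C
Count = 3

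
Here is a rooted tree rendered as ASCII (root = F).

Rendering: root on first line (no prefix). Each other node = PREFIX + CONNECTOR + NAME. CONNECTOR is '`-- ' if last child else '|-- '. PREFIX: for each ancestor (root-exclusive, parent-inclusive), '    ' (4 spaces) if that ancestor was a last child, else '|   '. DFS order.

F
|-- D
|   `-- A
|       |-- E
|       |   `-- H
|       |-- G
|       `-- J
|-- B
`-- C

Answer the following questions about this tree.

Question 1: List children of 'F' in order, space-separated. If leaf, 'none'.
Answer: D B C

Derivation:
Node F's children (from adjacency): D, B, C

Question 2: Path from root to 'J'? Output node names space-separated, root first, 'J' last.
Answer: F D A J

Derivation:
Walk down from root: F -> D -> A -> J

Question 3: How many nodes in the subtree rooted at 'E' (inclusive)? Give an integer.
Answer: 2

Derivation:
Subtree rooted at E contains: E, H
Count = 2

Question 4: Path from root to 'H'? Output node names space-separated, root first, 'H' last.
Walk down from root: F -> D -> A -> E -> H

Answer: F D A E H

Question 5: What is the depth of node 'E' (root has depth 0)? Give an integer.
Path from root to E: F -> D -> A -> E
Depth = number of edges = 3

Answer: 3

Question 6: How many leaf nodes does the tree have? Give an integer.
Leaves (nodes with no children): B, C, G, H, J

Answer: 5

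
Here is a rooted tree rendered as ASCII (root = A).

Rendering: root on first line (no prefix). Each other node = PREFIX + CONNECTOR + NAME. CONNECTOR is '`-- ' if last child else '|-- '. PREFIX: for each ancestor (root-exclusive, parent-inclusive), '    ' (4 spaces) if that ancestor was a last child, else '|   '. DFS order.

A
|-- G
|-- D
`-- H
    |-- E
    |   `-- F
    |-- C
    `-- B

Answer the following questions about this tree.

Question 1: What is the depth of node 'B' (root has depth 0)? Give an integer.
Answer: 2

Derivation:
Path from root to B: A -> H -> B
Depth = number of edges = 2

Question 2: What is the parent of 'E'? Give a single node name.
Answer: H

Derivation:
Scan adjacency: E appears as child of H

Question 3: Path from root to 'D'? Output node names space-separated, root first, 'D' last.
Answer: A D

Derivation:
Walk down from root: A -> D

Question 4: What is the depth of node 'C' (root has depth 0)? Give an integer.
Path from root to C: A -> H -> C
Depth = number of edges = 2

Answer: 2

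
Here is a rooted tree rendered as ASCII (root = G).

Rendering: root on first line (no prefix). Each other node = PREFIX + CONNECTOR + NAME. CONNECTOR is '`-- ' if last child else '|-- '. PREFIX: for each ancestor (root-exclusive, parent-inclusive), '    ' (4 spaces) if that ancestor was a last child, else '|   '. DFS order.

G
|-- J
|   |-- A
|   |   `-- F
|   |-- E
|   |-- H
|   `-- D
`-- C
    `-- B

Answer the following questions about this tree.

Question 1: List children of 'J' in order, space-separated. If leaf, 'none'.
Answer: A E H D

Derivation:
Node J's children (from adjacency): A, E, H, D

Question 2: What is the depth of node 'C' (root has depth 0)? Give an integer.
Path from root to C: G -> C
Depth = number of edges = 1

Answer: 1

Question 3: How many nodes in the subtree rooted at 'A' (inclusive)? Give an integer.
Subtree rooted at A contains: A, F
Count = 2

Answer: 2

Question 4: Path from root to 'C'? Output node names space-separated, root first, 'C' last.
Walk down from root: G -> C

Answer: G C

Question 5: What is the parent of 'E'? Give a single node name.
Scan adjacency: E appears as child of J

Answer: J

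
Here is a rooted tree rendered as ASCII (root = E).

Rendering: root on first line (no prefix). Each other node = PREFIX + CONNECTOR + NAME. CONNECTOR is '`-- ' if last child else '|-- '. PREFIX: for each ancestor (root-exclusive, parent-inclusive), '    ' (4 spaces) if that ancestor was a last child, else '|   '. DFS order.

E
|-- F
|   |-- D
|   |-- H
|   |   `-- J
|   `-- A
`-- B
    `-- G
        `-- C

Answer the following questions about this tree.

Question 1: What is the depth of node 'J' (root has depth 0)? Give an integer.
Path from root to J: E -> F -> H -> J
Depth = number of edges = 3

Answer: 3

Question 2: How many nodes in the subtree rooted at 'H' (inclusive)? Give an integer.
Answer: 2

Derivation:
Subtree rooted at H contains: H, J
Count = 2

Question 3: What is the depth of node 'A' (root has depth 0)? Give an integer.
Path from root to A: E -> F -> A
Depth = number of edges = 2

Answer: 2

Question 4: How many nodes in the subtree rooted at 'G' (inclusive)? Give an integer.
Subtree rooted at G contains: C, G
Count = 2

Answer: 2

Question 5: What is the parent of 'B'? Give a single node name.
Answer: E

Derivation:
Scan adjacency: B appears as child of E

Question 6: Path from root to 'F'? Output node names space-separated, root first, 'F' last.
Walk down from root: E -> F

Answer: E F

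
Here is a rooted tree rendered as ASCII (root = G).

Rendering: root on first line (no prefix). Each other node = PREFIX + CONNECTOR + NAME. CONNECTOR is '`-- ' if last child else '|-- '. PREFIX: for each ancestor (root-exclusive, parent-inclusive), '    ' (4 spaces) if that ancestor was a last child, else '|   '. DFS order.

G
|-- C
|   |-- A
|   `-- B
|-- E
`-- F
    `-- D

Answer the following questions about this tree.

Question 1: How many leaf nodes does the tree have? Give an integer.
Answer: 4

Derivation:
Leaves (nodes with no children): A, B, D, E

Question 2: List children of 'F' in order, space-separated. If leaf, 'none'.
Answer: D

Derivation:
Node F's children (from adjacency): D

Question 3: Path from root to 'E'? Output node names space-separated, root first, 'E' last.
Answer: G E

Derivation:
Walk down from root: G -> E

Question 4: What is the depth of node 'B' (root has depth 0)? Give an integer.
Path from root to B: G -> C -> B
Depth = number of edges = 2

Answer: 2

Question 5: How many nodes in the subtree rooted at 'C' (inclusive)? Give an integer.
Subtree rooted at C contains: A, B, C
Count = 3

Answer: 3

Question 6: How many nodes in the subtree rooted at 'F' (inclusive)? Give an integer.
Subtree rooted at F contains: D, F
Count = 2

Answer: 2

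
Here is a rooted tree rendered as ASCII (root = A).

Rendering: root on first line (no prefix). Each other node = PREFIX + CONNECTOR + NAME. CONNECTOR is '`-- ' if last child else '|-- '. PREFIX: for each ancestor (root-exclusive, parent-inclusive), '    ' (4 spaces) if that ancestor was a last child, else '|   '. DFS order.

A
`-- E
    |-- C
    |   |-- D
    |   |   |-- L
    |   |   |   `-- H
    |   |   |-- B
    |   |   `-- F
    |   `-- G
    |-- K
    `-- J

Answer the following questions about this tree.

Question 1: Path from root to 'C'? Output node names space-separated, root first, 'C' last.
Walk down from root: A -> E -> C

Answer: A E C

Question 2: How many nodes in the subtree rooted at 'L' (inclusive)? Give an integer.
Subtree rooted at L contains: H, L
Count = 2

Answer: 2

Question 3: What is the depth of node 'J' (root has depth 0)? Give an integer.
Answer: 2

Derivation:
Path from root to J: A -> E -> J
Depth = number of edges = 2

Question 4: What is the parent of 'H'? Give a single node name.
Answer: L

Derivation:
Scan adjacency: H appears as child of L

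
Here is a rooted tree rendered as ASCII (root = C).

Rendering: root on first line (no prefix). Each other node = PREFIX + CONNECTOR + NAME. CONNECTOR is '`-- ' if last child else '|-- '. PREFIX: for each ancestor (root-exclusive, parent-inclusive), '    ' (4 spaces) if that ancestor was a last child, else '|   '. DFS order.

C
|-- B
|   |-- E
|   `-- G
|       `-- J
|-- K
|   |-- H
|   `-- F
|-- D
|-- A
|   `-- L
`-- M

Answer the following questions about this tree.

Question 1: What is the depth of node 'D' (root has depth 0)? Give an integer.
Path from root to D: C -> D
Depth = number of edges = 1

Answer: 1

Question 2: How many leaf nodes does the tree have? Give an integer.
Answer: 7

Derivation:
Leaves (nodes with no children): D, E, F, H, J, L, M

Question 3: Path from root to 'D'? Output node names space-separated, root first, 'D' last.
Answer: C D

Derivation:
Walk down from root: C -> D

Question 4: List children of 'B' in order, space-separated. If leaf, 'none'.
Node B's children (from adjacency): E, G

Answer: E G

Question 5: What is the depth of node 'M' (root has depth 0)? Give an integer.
Path from root to M: C -> M
Depth = number of edges = 1

Answer: 1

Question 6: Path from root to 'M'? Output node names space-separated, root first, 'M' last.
Answer: C M

Derivation:
Walk down from root: C -> M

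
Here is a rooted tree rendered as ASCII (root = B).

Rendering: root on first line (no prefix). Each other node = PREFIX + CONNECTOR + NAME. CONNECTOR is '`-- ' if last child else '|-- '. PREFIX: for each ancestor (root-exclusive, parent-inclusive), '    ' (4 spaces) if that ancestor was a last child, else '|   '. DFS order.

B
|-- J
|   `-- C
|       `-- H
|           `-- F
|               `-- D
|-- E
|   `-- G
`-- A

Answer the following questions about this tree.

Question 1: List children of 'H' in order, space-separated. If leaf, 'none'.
Node H's children (from adjacency): F

Answer: F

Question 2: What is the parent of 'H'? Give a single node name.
Answer: C

Derivation:
Scan adjacency: H appears as child of C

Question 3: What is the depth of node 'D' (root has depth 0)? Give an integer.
Answer: 5

Derivation:
Path from root to D: B -> J -> C -> H -> F -> D
Depth = number of edges = 5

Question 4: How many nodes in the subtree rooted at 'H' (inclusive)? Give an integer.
Subtree rooted at H contains: D, F, H
Count = 3

Answer: 3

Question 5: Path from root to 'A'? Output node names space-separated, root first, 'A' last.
Answer: B A

Derivation:
Walk down from root: B -> A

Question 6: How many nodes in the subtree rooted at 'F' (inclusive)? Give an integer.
Answer: 2

Derivation:
Subtree rooted at F contains: D, F
Count = 2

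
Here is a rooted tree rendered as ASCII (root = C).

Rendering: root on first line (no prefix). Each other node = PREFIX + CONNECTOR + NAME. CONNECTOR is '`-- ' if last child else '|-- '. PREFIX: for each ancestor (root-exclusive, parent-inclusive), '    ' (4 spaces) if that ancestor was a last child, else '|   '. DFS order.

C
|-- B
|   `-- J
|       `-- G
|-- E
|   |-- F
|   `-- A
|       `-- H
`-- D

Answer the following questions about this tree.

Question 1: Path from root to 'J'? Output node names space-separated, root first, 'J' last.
Answer: C B J

Derivation:
Walk down from root: C -> B -> J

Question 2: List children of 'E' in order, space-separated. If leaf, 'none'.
Answer: F A

Derivation:
Node E's children (from adjacency): F, A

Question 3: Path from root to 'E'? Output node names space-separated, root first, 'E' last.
Walk down from root: C -> E

Answer: C E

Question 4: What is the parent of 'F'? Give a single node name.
Scan adjacency: F appears as child of E

Answer: E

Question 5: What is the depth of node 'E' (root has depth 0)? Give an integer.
Answer: 1

Derivation:
Path from root to E: C -> E
Depth = number of edges = 1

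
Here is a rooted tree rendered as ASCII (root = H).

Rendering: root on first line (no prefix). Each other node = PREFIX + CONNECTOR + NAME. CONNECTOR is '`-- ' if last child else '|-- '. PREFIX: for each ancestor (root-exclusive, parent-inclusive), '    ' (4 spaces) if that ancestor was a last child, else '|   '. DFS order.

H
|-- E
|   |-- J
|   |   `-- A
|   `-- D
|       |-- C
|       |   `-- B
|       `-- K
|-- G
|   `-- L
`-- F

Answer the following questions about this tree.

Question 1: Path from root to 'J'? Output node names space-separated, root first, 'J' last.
Walk down from root: H -> E -> J

Answer: H E J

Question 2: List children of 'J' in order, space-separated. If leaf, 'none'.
Answer: A

Derivation:
Node J's children (from adjacency): A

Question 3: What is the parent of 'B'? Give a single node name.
Scan adjacency: B appears as child of C

Answer: C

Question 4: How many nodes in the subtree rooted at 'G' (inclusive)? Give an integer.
Subtree rooted at G contains: G, L
Count = 2

Answer: 2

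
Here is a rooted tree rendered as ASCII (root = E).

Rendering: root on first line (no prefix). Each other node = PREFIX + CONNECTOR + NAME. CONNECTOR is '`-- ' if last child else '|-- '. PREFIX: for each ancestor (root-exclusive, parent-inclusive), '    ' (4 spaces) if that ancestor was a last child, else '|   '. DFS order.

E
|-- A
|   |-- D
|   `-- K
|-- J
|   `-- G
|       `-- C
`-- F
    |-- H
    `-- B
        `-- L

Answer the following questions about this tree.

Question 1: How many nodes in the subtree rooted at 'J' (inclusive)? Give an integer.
Answer: 3

Derivation:
Subtree rooted at J contains: C, G, J
Count = 3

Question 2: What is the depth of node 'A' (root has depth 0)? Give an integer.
Answer: 1

Derivation:
Path from root to A: E -> A
Depth = number of edges = 1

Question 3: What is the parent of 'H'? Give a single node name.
Answer: F

Derivation:
Scan adjacency: H appears as child of F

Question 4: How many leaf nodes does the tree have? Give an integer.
Answer: 5

Derivation:
Leaves (nodes with no children): C, D, H, K, L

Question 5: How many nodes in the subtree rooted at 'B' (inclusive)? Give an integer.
Subtree rooted at B contains: B, L
Count = 2

Answer: 2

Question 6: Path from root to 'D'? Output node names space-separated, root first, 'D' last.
Answer: E A D

Derivation:
Walk down from root: E -> A -> D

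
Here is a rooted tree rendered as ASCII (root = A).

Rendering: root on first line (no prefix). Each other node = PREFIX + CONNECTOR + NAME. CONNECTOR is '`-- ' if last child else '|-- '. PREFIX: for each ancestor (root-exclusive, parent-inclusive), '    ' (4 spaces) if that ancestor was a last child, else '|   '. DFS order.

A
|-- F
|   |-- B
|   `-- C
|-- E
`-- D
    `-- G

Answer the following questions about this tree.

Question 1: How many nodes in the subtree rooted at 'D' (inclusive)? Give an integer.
Answer: 2

Derivation:
Subtree rooted at D contains: D, G
Count = 2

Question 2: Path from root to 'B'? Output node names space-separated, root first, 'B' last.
Answer: A F B

Derivation:
Walk down from root: A -> F -> B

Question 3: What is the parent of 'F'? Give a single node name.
Scan adjacency: F appears as child of A

Answer: A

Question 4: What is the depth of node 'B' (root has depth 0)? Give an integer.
Answer: 2

Derivation:
Path from root to B: A -> F -> B
Depth = number of edges = 2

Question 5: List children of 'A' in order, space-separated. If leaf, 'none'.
Answer: F E D

Derivation:
Node A's children (from adjacency): F, E, D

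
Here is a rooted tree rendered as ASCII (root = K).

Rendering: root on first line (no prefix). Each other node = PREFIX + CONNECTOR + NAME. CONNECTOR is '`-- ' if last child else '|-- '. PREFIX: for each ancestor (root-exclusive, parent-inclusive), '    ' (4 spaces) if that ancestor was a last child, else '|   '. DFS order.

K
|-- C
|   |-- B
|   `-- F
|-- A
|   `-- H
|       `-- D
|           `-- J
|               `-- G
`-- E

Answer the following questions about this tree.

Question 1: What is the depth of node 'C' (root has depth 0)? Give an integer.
Path from root to C: K -> C
Depth = number of edges = 1

Answer: 1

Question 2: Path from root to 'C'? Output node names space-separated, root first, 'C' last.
Walk down from root: K -> C

Answer: K C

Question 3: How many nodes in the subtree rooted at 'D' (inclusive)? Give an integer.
Answer: 3

Derivation:
Subtree rooted at D contains: D, G, J
Count = 3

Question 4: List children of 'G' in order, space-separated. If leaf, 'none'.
Answer: none

Derivation:
Node G's children (from adjacency): (leaf)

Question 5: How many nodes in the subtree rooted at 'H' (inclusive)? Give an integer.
Answer: 4

Derivation:
Subtree rooted at H contains: D, G, H, J
Count = 4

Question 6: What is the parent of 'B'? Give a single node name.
Scan adjacency: B appears as child of C

Answer: C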